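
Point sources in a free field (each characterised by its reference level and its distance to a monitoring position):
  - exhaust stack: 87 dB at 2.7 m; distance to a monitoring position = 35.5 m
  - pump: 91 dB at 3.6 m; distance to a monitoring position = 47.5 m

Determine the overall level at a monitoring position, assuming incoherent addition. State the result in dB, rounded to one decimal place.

70.1 dB

Propagate each source to the receiver with L = L_ref − 20·log₁₀(r/r_ref), then add intensities.
exhaust stack: 87 − 20·log₁₀(35.5/2.7) = 87 − 22.38 = 64.62 dB.
pump: 91 − 20·log₁₀(47.5/3.6) = 91 − 22.41 = 68.59 dB.
Σ 10^(L/10) = 1.013e+07 → L_total = 10·log₁₀(1.013e+07) = 70.06 dB.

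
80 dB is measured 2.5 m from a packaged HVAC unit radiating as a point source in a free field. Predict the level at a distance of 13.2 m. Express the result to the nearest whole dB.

Spherical spreading from a point source gives a 20·log₁₀(r₂/r₁) drop.
L₂ = 80 − 20·log₁₀(13.2/2.5) = 80 − 14.453 = 65.55 dB.

66 dB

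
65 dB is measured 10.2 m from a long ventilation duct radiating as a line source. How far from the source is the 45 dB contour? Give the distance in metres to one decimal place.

1020.0 m

For a line source L₁ − L₂ = 10·log₁₀(r₂/r₁), so r₂ = r₁·10^((L₁−L₂)/10).
r₂ = 10.2·10^((65−45)/10) = 10.2·10^(20.0/10) = 1020.00 m.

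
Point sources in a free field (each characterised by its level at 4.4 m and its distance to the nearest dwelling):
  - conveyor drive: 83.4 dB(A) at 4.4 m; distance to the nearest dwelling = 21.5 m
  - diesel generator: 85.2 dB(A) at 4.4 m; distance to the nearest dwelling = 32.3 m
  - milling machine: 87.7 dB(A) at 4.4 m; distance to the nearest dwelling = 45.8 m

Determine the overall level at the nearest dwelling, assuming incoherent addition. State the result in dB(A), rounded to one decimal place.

Propagate each source to the receiver with L = L_ref − 20·log₁₀(r/r_ref), then add intensities.
conveyor drive: 83.4 − 20·log₁₀(21.5/4.4) = 83.4 − 13.78 = 69.62 dB(A).
diesel generator: 85.2 − 20·log₁₀(32.3/4.4) = 85.2 − 17.31 = 67.89 dB(A).
milling machine: 87.7 − 20·log₁₀(45.8/4.4) = 87.7 − 20.35 = 67.35 dB(A).
Σ 10^(L/10) = 2.074e+07 → L_total = 10·log₁₀(2.074e+07) = 73.17 dB(A).

73.2 dB(A)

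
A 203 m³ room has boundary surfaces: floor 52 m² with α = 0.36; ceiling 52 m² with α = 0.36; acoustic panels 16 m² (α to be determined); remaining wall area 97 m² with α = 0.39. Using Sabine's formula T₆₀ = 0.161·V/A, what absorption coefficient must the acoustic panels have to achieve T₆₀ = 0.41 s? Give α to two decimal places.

0.28

From T₆₀ = 0.161·V/A, the target T₆₀ = 0.41 s needs A = 0.161·203/0.41 = 79.71 m².
Absorption from the other surfaces = 52·0.36 + 52·0.36 + 97·0.39 = 75.27 m², so the acoustic panels must supply 4.44 m² over 16 m².
α = 4.44/16 = 0.278.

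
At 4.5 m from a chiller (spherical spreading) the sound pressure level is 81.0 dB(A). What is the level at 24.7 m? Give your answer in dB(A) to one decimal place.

Spherical spreading from a point source gives a 20·log₁₀(r₂/r₁) drop.
L₂ = 81.0 − 20·log₁₀(24.7/4.5) = 81.0 − 14.790 = 66.21 dB(A).

66.2 dB(A)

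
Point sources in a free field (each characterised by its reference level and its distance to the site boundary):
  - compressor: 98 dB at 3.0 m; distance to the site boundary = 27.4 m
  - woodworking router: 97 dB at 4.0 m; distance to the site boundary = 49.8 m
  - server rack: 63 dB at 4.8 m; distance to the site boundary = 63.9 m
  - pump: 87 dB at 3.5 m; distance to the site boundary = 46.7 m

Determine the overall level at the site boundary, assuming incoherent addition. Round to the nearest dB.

80 dB

Propagate each source to the receiver with L = L_ref − 20·log₁₀(r/r_ref), then add intensities.
compressor: 98 − 20·log₁₀(27.4/3.0) = 98 − 19.21 = 78.79 dB.
woodworking router: 97 − 20·log₁₀(49.8/4.0) = 97 − 21.90 = 75.10 dB.
server rack: 63 − 20·log₁₀(63.9/4.8) = 63 − 22.49 = 40.51 dB.
pump: 87 − 20·log₁₀(46.7/3.5) = 87 − 22.50 = 64.50 dB.
Σ 10^(L/10) = 1.108e+08 → L_total = 10·log₁₀(1.108e+08) = 80.45 dB.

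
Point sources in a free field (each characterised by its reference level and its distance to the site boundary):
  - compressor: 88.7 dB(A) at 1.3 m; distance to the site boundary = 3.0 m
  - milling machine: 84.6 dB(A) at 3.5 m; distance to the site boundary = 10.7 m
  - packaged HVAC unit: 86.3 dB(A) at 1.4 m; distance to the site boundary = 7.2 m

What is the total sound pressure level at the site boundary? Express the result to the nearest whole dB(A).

83 dB(A)

Propagate each source to the receiver with L = L_ref − 20·log₁₀(r/r_ref), then add intensities.
compressor: 88.7 − 20·log₁₀(3.0/1.3) = 88.7 − 7.26 = 81.44 dB(A).
milling machine: 84.6 − 20·log₁₀(10.7/3.5) = 84.6 − 9.71 = 74.89 dB(A).
packaged HVAC unit: 86.3 − 20·log₁₀(7.2/1.4) = 86.3 − 14.22 = 72.08 dB(A).
Σ 10^(L/10) = 1.862e+08 → L_total = 10·log₁₀(1.862e+08) = 82.70 dB(A).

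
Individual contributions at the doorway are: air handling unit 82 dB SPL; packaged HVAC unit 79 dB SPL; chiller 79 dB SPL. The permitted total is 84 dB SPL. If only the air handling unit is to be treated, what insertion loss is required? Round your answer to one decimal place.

2.3 dB

Fixed contribution from the other sources: Σ 10^(L/10) = 10^(79/10) + 10^(79/10) = 1.589e+08 (82.01 dB SPL).
To meet 84 dB SPL overall, the treated air handling unit may contribute at most 10^(84/10) − 1.589e+08 = 9.232e+07, i.e. 79.65 dB SPL.
Required insertion loss = 82 − 79.65 = 2.35 dB.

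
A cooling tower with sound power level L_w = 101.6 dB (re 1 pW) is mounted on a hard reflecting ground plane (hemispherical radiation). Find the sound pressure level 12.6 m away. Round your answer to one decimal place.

71.6 dB

Free-field hemispherical radiation: L_p = L_w − 10·log₁₀(2π·r²), r = 12.6 m.
2π·r² = 997.5 m², 10·log₁₀ of that is 29.989 dB.
L_p = 101.6 − 29.989 = 71.61 dB.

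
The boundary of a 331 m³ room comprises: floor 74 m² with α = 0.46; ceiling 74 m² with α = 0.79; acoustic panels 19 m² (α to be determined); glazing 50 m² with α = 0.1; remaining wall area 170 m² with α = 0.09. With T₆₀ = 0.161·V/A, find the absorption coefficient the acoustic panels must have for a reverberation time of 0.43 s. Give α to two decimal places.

0.59

From T₆₀ = 0.161·V/A, the target T₆₀ = 0.43 s needs A = 0.161·331/0.43 = 123.93 m².
Absorption from the other surfaces = 74·0.46 + 74·0.79 + 50·0.1 + 170·0.09 = 112.80 m², so the acoustic panels must supply 11.13 m² over 19 m².
α = 11.13/19 = 0.586.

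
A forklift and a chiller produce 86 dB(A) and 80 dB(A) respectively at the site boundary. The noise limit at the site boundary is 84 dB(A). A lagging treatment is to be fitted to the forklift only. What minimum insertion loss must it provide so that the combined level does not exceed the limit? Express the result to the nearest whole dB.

The untreated sources together contribute 10^(80/10) = 1.000e+08, i.e. 80.00 dB(A).
The limit corresponds to 10^(84/10) = 2.512e+08; subtracting the fixed part leaves 1.512e+08 for the forklift, i.e. 81.80 dB(A).
So the forklift must be reduced from 86 to 81.80 dB(A): IL = 4.20 dB.

4 dB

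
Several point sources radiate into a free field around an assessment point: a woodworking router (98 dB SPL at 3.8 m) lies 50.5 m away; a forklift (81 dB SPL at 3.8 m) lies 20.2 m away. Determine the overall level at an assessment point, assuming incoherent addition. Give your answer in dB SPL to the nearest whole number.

76 dB SPL

Apply inverse-square spreading to bring every level to the receiver, then sum 10^(L/10).
woodworking router: 98 − 20·log₁₀(50.5/3.8) = 98 − 22.47 = 75.53 dB SPL.
forklift: 81 − 20·log₁₀(20.2/3.8) = 81 − 14.51 = 66.49 dB SPL.
Σ 10^(L/10) = 4.018e+07 → L_total = 10·log₁₀(4.018e+07) = 76.04 dB SPL.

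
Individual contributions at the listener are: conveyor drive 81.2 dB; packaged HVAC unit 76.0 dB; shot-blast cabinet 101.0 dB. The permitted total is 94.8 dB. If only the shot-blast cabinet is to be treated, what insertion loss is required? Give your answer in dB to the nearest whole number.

Everything except the shot-blast cabinet sums to 10^(81.2/10) + 10^(76.0/10) = 1.716e+08 in linear terms, 82.35 dB.
To meet 94.8 dB overall, the treated shot-blast cabinet may contribute at most 10^(94.8/10) − 1.716e+08 = 2.848e+09, i.e. 94.55 dB.
So the shot-blast cabinet must be reduced from 101.0 to 94.55 dB: IL = 6.45 dB.

6 dB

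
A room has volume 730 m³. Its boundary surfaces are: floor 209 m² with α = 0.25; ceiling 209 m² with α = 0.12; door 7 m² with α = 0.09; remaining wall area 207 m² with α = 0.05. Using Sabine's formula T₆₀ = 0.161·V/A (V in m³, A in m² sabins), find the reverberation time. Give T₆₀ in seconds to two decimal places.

A = Σ Sᵢαᵢ = 209·0.25 + 209·0.12 + 7·0.09 + 207·0.05 = 88.31 m².
T₆₀ = 0.161·V/A = 0.161·730/88.31 = 1.331 s.

1.33 s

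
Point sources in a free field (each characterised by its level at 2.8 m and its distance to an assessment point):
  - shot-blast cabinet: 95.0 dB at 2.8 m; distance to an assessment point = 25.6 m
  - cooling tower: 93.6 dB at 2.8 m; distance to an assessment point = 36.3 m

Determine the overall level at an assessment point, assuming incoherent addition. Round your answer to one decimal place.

77.1 dB

First find each source's level at the receiver (point-source: −20·log₁₀(r/r_ref)), then combine on an intensity basis.
shot-blast cabinet: 95.0 − 20·log₁₀(25.6/2.8) = 95.0 − 19.22 = 75.78 dB.
cooling tower: 93.6 − 20·log₁₀(36.3/2.8) = 93.6 − 22.25 = 71.35 dB.
Σ 10^(L/10) = 5.146e+07 → L_total = 10·log₁₀(5.146e+07) = 77.11 dB.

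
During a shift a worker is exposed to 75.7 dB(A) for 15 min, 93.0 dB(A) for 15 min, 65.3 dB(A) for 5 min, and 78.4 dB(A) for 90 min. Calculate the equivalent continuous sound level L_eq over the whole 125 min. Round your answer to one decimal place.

84.7 dB(A)

Weight each interval's intensity by its duration and average over T = 125 min:
Σ tᵢ·10^(Lᵢ/10) = 15·10^(75.7/10) + 15·10^(93.0/10) + 5·10^(65.3/10) + 90·10^(78.4/10) = 3.673e+10.
L_eq = 10·log₁₀(3.673e+10/125) = 84.68 dB(A).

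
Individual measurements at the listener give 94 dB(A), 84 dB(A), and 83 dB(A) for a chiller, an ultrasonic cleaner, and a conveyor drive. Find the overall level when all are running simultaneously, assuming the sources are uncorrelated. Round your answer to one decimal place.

94.7 dB(A)

For uncorrelated sources the intensities add, so convert each level to linear form, sum, and take 10·log₁₀ of the total.
Σ 10^(L/10) = 10^(94/10) + 10^(84/10) + 10^(83/10) = 2.963e+09.
L_total = 10·log₁₀(2.963e+09) = 94.72 dB(A).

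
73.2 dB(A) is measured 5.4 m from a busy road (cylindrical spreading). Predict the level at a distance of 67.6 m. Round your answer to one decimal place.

62.2 dB(A)

For a line source, L₂ = L₁ − 10·log₁₀(r₂/r₁).
L₂ = 73.2 − 10·log₁₀(67.6/5.4) = 73.2 − 10.976 = 62.22 dB(A).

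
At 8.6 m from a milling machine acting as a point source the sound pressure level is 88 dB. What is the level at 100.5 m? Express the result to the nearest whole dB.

Spherical spreading from a point source gives a 20·log₁₀(r₂/r₁) drop.
L₂ = 88 − 20·log₁₀(100.5/8.6) = 88 − 21.353 = 66.65 dB.

67 dB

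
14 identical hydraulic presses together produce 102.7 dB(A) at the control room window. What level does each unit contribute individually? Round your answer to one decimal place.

91.2 dB(A)

14 equal contributions raise the level by 10·log₁₀ 14 = 11.461 dB, so each unit alone gives 102.7 − 11.461.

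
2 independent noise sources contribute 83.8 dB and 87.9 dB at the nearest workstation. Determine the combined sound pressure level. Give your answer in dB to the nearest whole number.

For uncorrelated sources the intensities add, so convert each level to linear form, sum, and take 10·log₁₀ of the total.
Σ 10^(L/10) = 10^(83.8/10) + 10^(87.9/10) = 8.565e+08.
L_total = 10·log₁₀(8.565e+08) = 89.33 dB.

89 dB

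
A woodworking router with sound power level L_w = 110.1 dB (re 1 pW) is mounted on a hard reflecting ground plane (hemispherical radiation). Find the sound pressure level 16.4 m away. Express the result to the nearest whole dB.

78 dB

L_p = L_w − 10·log₁₀(2π·r²) with r = 16.4 m.
2π·r² = 1690 m², 10·log₁₀ of that is 32.279 dB.
L_p = 110.1 − 32.279 = 77.82 dB.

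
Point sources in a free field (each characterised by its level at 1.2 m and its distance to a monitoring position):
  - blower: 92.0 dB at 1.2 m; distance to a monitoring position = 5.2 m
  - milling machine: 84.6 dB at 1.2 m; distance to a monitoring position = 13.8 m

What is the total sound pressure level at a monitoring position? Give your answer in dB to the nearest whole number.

Apply inverse-square spreading to bring every level to the receiver, then sum 10^(L/10).
blower: 92.0 − 20·log₁₀(5.2/1.2) = 92.0 − 12.74 = 79.26 dB.
milling machine: 84.6 − 20·log₁₀(13.8/1.2) = 84.6 − 21.21 = 63.39 dB.
Σ 10^(L/10) = 8.658e+07 → L_total = 10·log₁₀(8.658e+07) = 79.37 dB.

79 dB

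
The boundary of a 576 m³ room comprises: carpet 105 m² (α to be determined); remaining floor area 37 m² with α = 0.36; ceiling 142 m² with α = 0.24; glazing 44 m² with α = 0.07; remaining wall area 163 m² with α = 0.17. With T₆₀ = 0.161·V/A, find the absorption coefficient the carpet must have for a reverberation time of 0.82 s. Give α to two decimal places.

From T₆₀ = 0.161·V/A, the target T₆₀ = 0.82 s needs A = 0.161·576/0.82 = 113.09 m².
Absorption from the other surfaces = 37·0.36 + 142·0.24 + 44·0.07 + 163·0.17 = 78.19 m², so the carpet must supply 34.90 m² over 105 m².
α = 34.90/105 = 0.332.

0.33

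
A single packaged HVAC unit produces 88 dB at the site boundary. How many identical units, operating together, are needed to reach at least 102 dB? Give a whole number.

N identical sources give L₁ + 10·log₁₀ N, so require 10·log₁₀ N ≥ 102 − 88 = 14.0 dB.
N ≥ 10^(14.0/10) = 25.119, so N = 26.

26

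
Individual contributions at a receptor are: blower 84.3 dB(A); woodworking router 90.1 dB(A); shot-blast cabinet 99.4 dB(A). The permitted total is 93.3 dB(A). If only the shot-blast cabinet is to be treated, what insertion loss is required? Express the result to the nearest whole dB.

10 dB

The untreated sources together contribute 10^(84.3/10) + 10^(90.1/10) = 1.292e+09, i.e. 91.11 dB(A).
To meet 93.3 dB(A) overall, the treated shot-blast cabinet may contribute at most 10^(93.3/10) − 1.292e+09 = 8.455e+08, i.e. 89.27 dB(A).
So the shot-blast cabinet must be reduced from 99.4 to 89.27 dB(A): IL = 10.13 dB.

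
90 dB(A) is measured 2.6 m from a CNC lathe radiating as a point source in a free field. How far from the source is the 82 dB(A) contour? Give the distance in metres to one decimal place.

6.5 m

For a point source L₁ − L₂ = 20·log₁₀(r₂/r₁), so r₂ = r₁·10^((L₁−L₂)/20).
r₂ = 2.6·10^((90−82)/20) = 2.6·10^(8.0/20) = 6.53 m.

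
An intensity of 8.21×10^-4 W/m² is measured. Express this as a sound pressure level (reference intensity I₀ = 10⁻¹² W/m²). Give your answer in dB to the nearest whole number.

89 dB

Dividing by I₀ shifts the exponent by 12: I/I₀ = 8.21×10^8.
L = 10·(0.9143 + 8) = 89.14 dB.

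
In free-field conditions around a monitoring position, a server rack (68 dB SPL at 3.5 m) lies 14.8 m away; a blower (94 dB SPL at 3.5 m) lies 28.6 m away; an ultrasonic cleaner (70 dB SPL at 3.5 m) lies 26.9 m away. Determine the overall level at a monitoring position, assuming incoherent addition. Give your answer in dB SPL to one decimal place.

75.8 dB SPL

First find each source's level at the receiver (point-source: −20·log₁₀(r/r_ref)), then combine on an intensity basis.
server rack: 68 − 20·log₁₀(14.8/3.5) = 68 − 12.52 = 55.48 dB SPL.
blower: 94 − 20·log₁₀(28.6/3.5) = 94 − 18.25 = 75.75 dB SPL.
ultrasonic cleaner: 70 − 20·log₁₀(26.9/3.5) = 70 − 17.71 = 52.29 dB SPL.
Σ 10^(L/10) = 3.814e+07 → L_total = 10·log₁₀(3.814e+07) = 75.81 dB SPL.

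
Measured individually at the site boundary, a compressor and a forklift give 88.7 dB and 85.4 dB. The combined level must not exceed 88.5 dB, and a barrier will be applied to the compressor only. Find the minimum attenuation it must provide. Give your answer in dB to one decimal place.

3.1 dB

The untreated sources together contribute 10^(85.4/10) = 3.467e+08, i.e. 85.40 dB.
To meet 88.5 dB overall, the treated compressor may contribute at most 10^(88.5/10) − 3.467e+08 = 3.612e+08, i.e. 85.58 dB.
So the compressor must be reduced from 88.7 to 85.58 dB: IL = 3.12 dB.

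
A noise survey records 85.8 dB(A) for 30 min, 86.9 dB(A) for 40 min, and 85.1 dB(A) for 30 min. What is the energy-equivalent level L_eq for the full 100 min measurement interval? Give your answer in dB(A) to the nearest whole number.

L_eq = 10·log₁₀[(1/T)·Σ tᵢ·10^(Lᵢ/10)] with T = 100 min.
Σ tᵢ·10^(Lᵢ/10) = 30·10^(85.8/10) + 40·10^(86.9/10) + 30·10^(85.1/10) = 4.070e+10.
L_eq = 10·log₁₀(4.070e+10/100) = 86.10 dB(A).

86 dB(A)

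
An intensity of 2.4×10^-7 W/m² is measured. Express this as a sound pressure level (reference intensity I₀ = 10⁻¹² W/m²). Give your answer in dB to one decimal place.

53.8 dB

Dividing by I₀ shifts the exponent by 12: I/I₀ = 2.4×10^5.
L = 10·(0.3802 + 5) = 53.80 dB.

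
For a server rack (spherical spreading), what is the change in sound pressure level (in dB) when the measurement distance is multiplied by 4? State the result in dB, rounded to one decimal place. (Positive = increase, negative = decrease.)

A point source loses 6 dB per doubling of distance; generally ΔL = −20·log₁₀(r₂/r₁).
ΔL = −20·log₁₀(4) = -12.04 dB.

-12.0 dB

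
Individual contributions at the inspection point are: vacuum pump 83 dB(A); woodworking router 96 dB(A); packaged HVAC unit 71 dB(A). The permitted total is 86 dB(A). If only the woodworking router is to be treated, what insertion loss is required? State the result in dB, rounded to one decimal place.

13.3 dB

The untreated sources together contribute 10^(83/10) + 10^(71/10) = 2.121e+08, i.e. 83.27 dB(A).
To meet 86 dB(A) overall, the treated woodworking router may contribute at most 10^(86/10) − 2.121e+08 = 1.860e+08, i.e. 82.69 dB(A).
So the woodworking router must be reduced from 96 to 82.69 dB(A): IL = 13.31 dB.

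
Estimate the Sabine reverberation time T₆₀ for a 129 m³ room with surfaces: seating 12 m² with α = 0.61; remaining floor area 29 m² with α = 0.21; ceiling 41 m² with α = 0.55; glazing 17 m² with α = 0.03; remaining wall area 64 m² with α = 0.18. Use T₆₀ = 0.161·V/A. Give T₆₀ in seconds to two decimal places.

Total absorption A = 12·0.61 + 29·0.21 + 41·0.55 + 17·0.03 + 64·0.18 = 47.99 m² sabins.
T₆₀ = 0.161 × 129 / 47.99 = 0.433 s.

0.43 s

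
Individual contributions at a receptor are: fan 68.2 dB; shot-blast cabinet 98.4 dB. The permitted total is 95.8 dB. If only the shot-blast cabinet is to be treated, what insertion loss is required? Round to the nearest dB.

Everything except the shot-blast cabinet sums to 10^(68.2/10) = 6.607e+06 in linear terms, 68.20 dB.
The limit corresponds to 10^(95.8/10) = 3.802e+09; subtracting the fixed part leaves 3.795e+09 for the shot-blast cabinet, i.e. 95.79 dB.
So the shot-blast cabinet must be reduced from 98.4 to 95.79 dB: IL = 2.61 dB.

3 dB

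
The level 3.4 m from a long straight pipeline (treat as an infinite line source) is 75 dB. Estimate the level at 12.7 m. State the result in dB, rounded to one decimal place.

69.3 dB

Cylindrical spreading from a line source gives a 10·log₁₀(r₂/r₁) drop.
L₂ = 75 − 10·log₁₀(12.7/3.4) = 75 − 5.723 = 69.28 dB.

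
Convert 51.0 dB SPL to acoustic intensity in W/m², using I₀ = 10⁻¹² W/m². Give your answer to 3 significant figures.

1.26e-07 W/m²

I = I₀·10^(L/10) = 10⁻¹² × 10^(51.0/10) = 10^(-6.900).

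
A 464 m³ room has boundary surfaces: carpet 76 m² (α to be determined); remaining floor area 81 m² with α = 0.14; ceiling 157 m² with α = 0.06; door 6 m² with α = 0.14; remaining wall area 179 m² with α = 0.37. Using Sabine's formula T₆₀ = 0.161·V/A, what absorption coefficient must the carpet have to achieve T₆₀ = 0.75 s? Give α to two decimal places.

0.15

From T₆₀ = 0.161·V/A, the target T₆₀ = 0.75 s needs A = 0.161·464/0.75 = 99.61 m².
Absorption from the other surfaces = 81·0.14 + 157·0.06 + 6·0.14 + 179·0.37 = 87.83 m², so the carpet must supply 11.78 m² over 76 m².
α = 11.78/76 = 0.155.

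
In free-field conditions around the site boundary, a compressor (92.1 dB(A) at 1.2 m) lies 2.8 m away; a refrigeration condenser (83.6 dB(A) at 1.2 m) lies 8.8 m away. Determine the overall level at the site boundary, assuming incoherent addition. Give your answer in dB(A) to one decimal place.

Propagate each source to the receiver with L = L_ref − 20·log₁₀(r/r_ref), then add intensities.
compressor: 92.1 − 20·log₁₀(2.8/1.2) = 92.1 − 7.36 = 84.74 dB(A).
refrigeration condenser: 83.6 − 20·log₁₀(8.8/1.2) = 83.6 − 17.31 = 66.29 dB(A).
Σ 10^(L/10) = 3.021e+08 → L_total = 10·log₁₀(3.021e+08) = 84.80 dB(A).

84.8 dB(A)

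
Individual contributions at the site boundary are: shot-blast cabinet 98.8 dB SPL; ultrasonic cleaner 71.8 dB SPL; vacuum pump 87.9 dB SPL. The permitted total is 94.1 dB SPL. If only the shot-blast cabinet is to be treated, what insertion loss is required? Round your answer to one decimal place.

Fixed contribution from the other sources: Σ 10^(L/10) = 10^(71.8/10) + 10^(87.9/10) = 6.317e+08 (88.01 dB SPL).
To meet 94.1 dB SPL overall, the treated shot-blast cabinet may contribute at most 10^(94.1/10) − 6.317e+08 = 1.939e+09, i.e. 92.88 dB SPL.
So the shot-blast cabinet must be reduced from 98.8 to 92.88 dB SPL: IL = 5.92 dB.

5.9 dB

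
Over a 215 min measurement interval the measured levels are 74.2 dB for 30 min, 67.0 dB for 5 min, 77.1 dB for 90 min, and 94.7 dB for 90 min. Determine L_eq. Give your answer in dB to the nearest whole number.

91 dB

The energy average is taken in the linear domain: L_eq = 10·log₁₀[(Σ tᵢ·10^(Lᵢ/10))/T], T = 215 min.
Σ tᵢ·10^(Lᵢ/10) = 30·10^(74.2/10) + 5·10^(67.0/10) + 90·10^(77.1/10) + 90·10^(94.7/10) = 2.710e+11.
L_eq = 10·log₁₀(2.710e+11/215) = 91.01 dB.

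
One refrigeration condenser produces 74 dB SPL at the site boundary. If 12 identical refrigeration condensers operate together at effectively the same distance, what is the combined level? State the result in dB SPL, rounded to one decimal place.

With 12 equal, uncorrelated contributions the intensity is 12× that of one unit, giving a rise of 10·log₁₀ 12.
L_total = 74 + 10·log₁₀(12) = 74 + 10.792 = 84.79 dB SPL.

84.8 dB SPL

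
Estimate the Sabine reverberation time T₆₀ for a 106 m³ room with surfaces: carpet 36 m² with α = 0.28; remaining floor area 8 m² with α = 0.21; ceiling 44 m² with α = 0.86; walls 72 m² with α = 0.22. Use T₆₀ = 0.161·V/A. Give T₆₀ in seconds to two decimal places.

0.26 s

A = Σ Sᵢαᵢ = 36·0.28 + 8·0.21 + 44·0.86 + 72·0.22 = 65.44 m².
T₆₀ = 0.161 × 106 / 65.44 = 0.261 s.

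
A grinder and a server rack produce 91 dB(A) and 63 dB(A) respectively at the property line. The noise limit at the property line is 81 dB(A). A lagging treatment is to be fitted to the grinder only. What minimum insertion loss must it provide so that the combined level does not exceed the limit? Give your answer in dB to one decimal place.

10.1 dB

The untreated sources together contribute 10^(63/10) = 1.995e+06, i.e. 63.00 dB(A).
To meet 81 dB(A) overall, the treated grinder may contribute at most 10^(81/10) − 1.995e+06 = 1.239e+08, i.e. 80.93 dB(A).
So the grinder must be reduced from 91 to 80.93 dB(A): IL = 10.07 dB.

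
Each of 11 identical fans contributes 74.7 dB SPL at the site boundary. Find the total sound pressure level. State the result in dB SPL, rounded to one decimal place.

With 11 equal, uncorrelated contributions the intensity is 11× that of one unit, giving a rise of 10·log₁₀ 11.
L_total = 74.7 + 10·log₁₀(11) = 74.7 + 10.414 = 85.11 dB SPL.

85.1 dB SPL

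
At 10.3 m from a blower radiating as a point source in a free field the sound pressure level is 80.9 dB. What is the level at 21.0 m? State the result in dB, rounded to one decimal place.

Spherical spreading from a point source gives a 20·log₁₀(r₂/r₁) drop.
L₂ = 80.9 − 20·log₁₀(21.0/10.3) = 80.9 − 6.188 = 74.71 dB.

74.7 dB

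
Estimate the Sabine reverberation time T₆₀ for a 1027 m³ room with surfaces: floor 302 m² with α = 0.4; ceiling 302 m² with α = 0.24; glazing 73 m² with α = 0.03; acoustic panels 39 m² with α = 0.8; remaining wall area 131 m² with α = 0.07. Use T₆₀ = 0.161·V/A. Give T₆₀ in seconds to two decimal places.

Total absorption A = 302·0.4 + 302·0.24 + 73·0.03 + 39·0.8 + 131·0.07 = 235.84 m² sabins.
T₆₀ = 0.161·V/A = 0.161·1027/235.84 = 0.701 s.

0.70 s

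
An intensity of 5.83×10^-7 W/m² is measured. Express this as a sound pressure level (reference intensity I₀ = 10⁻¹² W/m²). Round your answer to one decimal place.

57.7 dB

I/I₀ = 5.83×10^-7/10⁻¹² = 5.83×10^5, and L = 10·log₁₀(I/I₀).
L = 10·(0.7657 + 5) = 57.66 dB.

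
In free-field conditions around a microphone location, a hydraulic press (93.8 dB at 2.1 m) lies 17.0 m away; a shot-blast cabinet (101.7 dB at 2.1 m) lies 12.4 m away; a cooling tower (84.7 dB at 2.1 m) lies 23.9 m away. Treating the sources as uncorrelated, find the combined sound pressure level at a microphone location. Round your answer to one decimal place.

Apply inverse-square spreading to bring every level to the receiver, then sum 10^(L/10).
hydraulic press: 93.8 − 20·log₁₀(17.0/2.1) = 93.8 − 18.16 = 75.64 dB.
shot-blast cabinet: 101.7 − 20·log₁₀(12.4/2.1) = 101.7 − 15.42 = 86.28 dB.
cooling tower: 84.7 − 20·log₁₀(23.9/2.1) = 84.7 − 21.12 = 63.58 dB.
Σ 10^(L/10) = 4.631e+08 → L_total = 10·log₁₀(4.631e+08) = 86.66 dB.

86.7 dB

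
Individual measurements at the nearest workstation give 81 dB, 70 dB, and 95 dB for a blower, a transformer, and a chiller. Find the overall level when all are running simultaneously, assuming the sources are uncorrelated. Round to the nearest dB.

For uncorrelated sources the intensities add, so convert each level to linear form, sum, and take 10·log₁₀ of the total.
Σ 10^(L/10) = 10^(81/10) + 10^(70/10) + 10^(95/10) = 3.298e+09.
L_total = 10·log₁₀(3.298e+09) = 95.18 dB.

95 dB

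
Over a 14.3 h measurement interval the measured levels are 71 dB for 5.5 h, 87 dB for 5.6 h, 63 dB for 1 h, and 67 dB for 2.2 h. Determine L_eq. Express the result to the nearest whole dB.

83 dB

L_eq = 10·log₁₀[(1/T)·Σ tᵢ·10^(Lᵢ/10)] with T = 14.3 h.
Σ tᵢ·10^(Lᵢ/10) = 5.5·10^(71/10) + 5.6·10^(87/10) + 1·10^(63/10) + 2.2·10^(67/10) = 2.889e+09.
L_eq = 10·log₁₀(2.889e+09/14.3) = 83.05 dB.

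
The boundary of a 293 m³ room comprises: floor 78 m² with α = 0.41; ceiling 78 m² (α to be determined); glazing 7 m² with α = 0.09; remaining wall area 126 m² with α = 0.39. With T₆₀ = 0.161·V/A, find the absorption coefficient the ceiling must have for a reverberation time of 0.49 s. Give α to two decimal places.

0.19

A = 0.161·V/T₆₀ = 0.161·293/0.49 = 96.27 m² sabins.
Absorption from the other surfaces = 78·0.41 + 7·0.09 + 126·0.39 = 81.75 m², so the ceiling must supply 14.52 m² over 78 m².
α = 14.52/78 = 0.186.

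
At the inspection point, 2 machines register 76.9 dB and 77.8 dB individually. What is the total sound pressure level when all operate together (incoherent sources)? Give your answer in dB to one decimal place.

80.4 dB

For uncorrelated sources the intensities add, so convert each level to linear form, sum, and take 10·log₁₀ of the total.
Σ 10^(L/10) = 10^(76.9/10) + 10^(77.8/10) = 1.092e+08.
L_total = 10·log₁₀(1.092e+08) = 80.38 dB.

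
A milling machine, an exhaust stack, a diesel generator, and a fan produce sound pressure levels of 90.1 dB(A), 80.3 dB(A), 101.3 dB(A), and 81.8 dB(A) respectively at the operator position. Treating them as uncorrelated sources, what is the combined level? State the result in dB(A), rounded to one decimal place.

101.7 dB(A)

Incoherent sources combine by intensity addition: L_total = 10·log₁₀(Σ 10^(L_i/10)).
Σ 10^(L/10) = 10^(90.1/10) + 10^(80.3/10) + 10^(101.3/10) + 10^(81.8/10) = 1.477e+10.
L_total = 10·log₁₀(1.477e+10) = 101.69 dB(A).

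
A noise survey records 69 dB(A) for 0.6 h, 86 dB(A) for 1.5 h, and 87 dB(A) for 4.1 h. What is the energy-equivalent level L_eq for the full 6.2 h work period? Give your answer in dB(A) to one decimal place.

L_eq = 10·log₁₀[(1/T)·Σ tᵢ·10^(Lᵢ/10)] with T = 6.2 h.
Σ tᵢ·10^(Lᵢ/10) = 0.6·10^(69/10) + 1.5·10^(86/10) + 4.1·10^(87/10) = 2.657e+09.
L_eq = 10·log₁₀(2.657e+09/6.2) = 86.32 dB(A).

86.3 dB(A)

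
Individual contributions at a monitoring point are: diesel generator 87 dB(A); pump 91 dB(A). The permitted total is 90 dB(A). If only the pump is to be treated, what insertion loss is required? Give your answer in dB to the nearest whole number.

Fixed contribution from the other source: Σ 10^(L/10) = 10^(87/10) = 5.012e+08 (87.00 dB(A)).
The limit corresponds to 10^(90/10) = 1.000e+09; subtracting the fixed part leaves 4.988e+08 for the pump, i.e. 86.98 dB(A).
Required insertion loss = 91 − 86.98 = 4.02 dB.

4 dB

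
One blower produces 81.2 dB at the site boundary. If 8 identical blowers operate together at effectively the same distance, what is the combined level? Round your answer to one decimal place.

90.2 dB

L_total = L₁ + 10·log₁₀ N for N identical incoherent sources.
L_total = 81.2 + 10·log₁₀(8) = 81.2 + 9.031 = 90.23 dB.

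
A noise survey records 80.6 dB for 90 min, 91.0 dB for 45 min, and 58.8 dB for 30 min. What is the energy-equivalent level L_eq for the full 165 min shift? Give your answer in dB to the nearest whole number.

The energy average is taken in the linear domain: L_eq = 10·log₁₀[(Σ tᵢ·10^(Lᵢ/10))/T], T = 165 min.
Σ tᵢ·10^(Lᵢ/10) = 90·10^(80.6/10) + 45·10^(91.0/10) + 30·10^(58.8/10) = 6.701e+10.
L_eq = 10·log₁₀(6.701e+10/165) = 86.09 dB.

86 dB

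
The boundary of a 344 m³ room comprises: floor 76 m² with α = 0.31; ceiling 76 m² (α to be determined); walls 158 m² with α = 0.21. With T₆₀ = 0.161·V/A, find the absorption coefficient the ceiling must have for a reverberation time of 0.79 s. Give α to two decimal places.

0.18

From T₆₀ = 0.161·V/A, the target T₆₀ = 0.79 s needs A = 0.161·344/0.79 = 70.11 m².
Absorption from the other surfaces = 76·0.31 + 158·0.21 = 56.74 m², so the ceiling must supply 13.37 m² over 76 m².
α = 13.37/76 = 0.176.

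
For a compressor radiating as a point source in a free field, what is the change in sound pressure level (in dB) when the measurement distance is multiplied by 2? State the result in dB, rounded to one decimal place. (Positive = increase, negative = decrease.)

-6.0 dB

With spherical spreading the level changes by −20·log₁₀(r₂/r₁).
ΔL = −20·log₁₀(2) = -6.02 dB.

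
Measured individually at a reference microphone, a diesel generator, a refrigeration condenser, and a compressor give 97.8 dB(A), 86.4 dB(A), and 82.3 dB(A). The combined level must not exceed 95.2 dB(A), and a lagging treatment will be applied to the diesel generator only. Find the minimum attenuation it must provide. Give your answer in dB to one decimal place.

3.5 dB

Everything except the diesel generator sums to 10^(86.4/10) + 10^(82.3/10) = 6.063e+08 in linear terms, 87.83 dB(A).
To meet 95.2 dB(A) overall, the treated diesel generator may contribute at most 10^(95.2/10) − 6.063e+08 = 2.705e+09, i.e. 94.32 dB(A).
Required insertion loss = 97.8 − 94.32 = 3.48 dB.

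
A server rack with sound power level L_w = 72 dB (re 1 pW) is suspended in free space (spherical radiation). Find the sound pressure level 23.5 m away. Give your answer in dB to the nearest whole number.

34 dB

L_p = L_w − 10·log₁₀(4π·r²) with r = 23.5 m.
4π·r² = 6940 m², 10·log₁₀ of that is 38.413 dB.
L_p = 72 − 38.413 = 33.59 dB.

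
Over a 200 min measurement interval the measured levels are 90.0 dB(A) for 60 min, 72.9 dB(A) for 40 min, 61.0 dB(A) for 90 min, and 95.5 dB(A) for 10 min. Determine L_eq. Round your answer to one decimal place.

L_eq = 10·log₁₀[(1/T)·Σ tᵢ·10^(Lᵢ/10)] with T = 200 min.
Σ tᵢ·10^(Lᵢ/10) = 60·10^(90.0/10) + 40·10^(72.9/10) + 90·10^(61.0/10) + 10·10^(95.5/10) = 9.637e+10.
L_eq = 10·log₁₀(9.637e+10/200) = 86.83 dB(A).

86.8 dB(A)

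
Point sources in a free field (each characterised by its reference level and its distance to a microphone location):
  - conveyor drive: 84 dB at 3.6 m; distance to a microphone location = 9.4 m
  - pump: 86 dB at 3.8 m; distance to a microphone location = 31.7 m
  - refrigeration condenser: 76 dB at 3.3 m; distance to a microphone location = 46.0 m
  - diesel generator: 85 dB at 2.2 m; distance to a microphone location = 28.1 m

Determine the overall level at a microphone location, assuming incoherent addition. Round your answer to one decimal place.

76.5 dB

First find each source's level at the receiver (point-source: −20·log₁₀(r/r_ref)), then combine on an intensity basis.
conveyor drive: 84 − 20·log₁₀(9.4/3.6) = 84 − 8.34 = 75.66 dB.
pump: 86 − 20·log₁₀(31.7/3.8) = 86 − 18.43 = 67.57 dB.
refrigeration condenser: 76 − 20·log₁₀(46.0/3.3) = 76 − 22.88 = 53.12 dB.
diesel generator: 85 − 20·log₁₀(28.1/2.2) = 85 − 22.13 = 62.87 dB.
Σ 10^(L/10) = 4.471e+07 → L_total = 10·log₁₀(4.471e+07) = 76.50 dB.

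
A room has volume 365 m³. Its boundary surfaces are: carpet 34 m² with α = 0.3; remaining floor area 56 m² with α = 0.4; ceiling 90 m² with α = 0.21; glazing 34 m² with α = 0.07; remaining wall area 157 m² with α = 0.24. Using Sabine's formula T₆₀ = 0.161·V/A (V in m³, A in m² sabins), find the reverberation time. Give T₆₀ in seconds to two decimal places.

0.64 s

Summing Sᵢαᵢ: 34·0.3 + 56·0.4 + 90·0.21 + 34·0.07 + 157·0.24 = 91.56 m².
T₆₀ = 0.161·V/A = 0.161·365/91.56 = 0.642 s.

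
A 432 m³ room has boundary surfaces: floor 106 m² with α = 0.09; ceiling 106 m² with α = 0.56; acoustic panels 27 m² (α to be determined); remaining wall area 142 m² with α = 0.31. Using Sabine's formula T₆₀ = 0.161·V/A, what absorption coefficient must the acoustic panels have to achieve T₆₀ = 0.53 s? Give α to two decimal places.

From T₆₀ = 0.161·V/A, the target T₆₀ = 0.53 s needs A = 0.161·432/0.53 = 131.23 m².
Absorption from the other surfaces = 106·0.09 + 106·0.56 + 142·0.31 = 112.92 m², so the acoustic panels must supply 18.31 m² over 27 m².
α = 18.31/27 = 0.678.

0.68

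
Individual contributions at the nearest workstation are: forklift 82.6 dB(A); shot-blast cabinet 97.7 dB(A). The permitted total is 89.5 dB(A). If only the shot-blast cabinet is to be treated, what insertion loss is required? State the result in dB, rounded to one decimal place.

The untreated sources together contribute 10^(82.6/10) = 1.820e+08, i.e. 82.60 dB(A).
To meet 89.5 dB(A) overall, the treated shot-blast cabinet may contribute at most 10^(89.5/10) − 1.820e+08 = 7.093e+08, i.e. 88.51 dB(A).
So the shot-blast cabinet must be reduced from 97.7 to 88.51 dB(A): IL = 9.19 dB.

9.2 dB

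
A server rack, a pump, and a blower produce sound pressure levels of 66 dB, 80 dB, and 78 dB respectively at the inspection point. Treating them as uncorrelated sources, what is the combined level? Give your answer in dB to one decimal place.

82.2 dB

Incoherent sources combine by intensity addition: L_total = 10·log₁₀(Σ 10^(L_i/10)).
Σ 10^(L/10) = 10^(66/10) + 10^(80/10) + 10^(78/10) = 1.671e+08.
L_total = 10·log₁₀(1.671e+08) = 82.23 dB.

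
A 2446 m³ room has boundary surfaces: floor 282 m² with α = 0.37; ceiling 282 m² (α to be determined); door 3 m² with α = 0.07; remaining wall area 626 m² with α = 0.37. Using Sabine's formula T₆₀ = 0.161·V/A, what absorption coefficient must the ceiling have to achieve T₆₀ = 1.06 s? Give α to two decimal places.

A = 0.161·V/T₆₀ = 0.161·2446/1.06 = 371.52 m² sabins.
Absorption from the other surfaces = 282·0.37 + 3·0.07 + 626·0.37 = 336.17 m², so the ceiling must supply 35.35 m² over 282 m².
α = 35.35/282 = 0.125.

0.13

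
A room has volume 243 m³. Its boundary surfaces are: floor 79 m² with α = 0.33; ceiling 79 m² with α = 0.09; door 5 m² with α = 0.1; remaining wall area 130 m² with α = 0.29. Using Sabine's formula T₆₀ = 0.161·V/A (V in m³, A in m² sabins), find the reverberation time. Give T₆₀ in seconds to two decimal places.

A = Σ Sᵢαᵢ = 79·0.33 + 79·0.09 + 5·0.1 + 130·0.29 = 71.38 m².
T₆₀ = 0.161 × 243 / 71.38 = 0.548 s.

0.55 s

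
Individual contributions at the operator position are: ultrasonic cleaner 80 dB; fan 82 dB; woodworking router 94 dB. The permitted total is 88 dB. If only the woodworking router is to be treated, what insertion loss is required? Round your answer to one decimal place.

Fixed contribution from the other sources: Σ 10^(L/10) = 10^(80/10) + 10^(82/10) = 2.585e+08 (84.12 dB).
The limit corresponds to 10^(88/10) = 6.310e+08; subtracting the fixed part leaves 3.725e+08 for the woodworking router, i.e. 85.71 dB.
Required insertion loss = 94 − 85.71 = 8.29 dB.

8.3 dB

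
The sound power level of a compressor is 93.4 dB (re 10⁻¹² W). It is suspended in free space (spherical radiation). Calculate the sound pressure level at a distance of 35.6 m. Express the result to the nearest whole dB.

L_p = L_w − 10·log₁₀(4π·r²) with r = 35.6 m.
4π·r² = 1.593e+04 m², 10·log₁₀ of that is 42.021 dB.
L_p = 93.4 − 42.021 = 51.38 dB.

51 dB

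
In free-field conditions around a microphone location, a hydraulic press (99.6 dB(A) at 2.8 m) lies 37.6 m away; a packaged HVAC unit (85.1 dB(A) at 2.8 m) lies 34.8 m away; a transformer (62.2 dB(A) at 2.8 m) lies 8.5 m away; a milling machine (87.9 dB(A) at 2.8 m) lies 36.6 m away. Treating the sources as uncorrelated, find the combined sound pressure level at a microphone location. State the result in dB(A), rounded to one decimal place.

Apply inverse-square spreading to bring every level to the receiver, then sum 10^(L/10).
hydraulic press: 99.6 − 20·log₁₀(37.6/2.8) = 99.6 − 22.56 = 77.04 dB(A).
packaged HVAC unit: 85.1 − 20·log₁₀(34.8/2.8) = 85.1 − 21.89 = 63.21 dB(A).
transformer: 62.2 − 20·log₁₀(8.5/2.8) = 62.2 − 9.65 = 52.55 dB(A).
milling machine: 87.9 − 20·log₁₀(36.6/2.8) = 87.9 − 22.33 = 65.57 dB(A).
Σ 10^(L/10) = 5.646e+07 → L_total = 10·log₁₀(5.646e+07) = 77.52 dB(A).

77.5 dB(A)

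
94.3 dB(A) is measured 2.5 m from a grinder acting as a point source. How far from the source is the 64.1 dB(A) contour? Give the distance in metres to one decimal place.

80.9 m

For a point source L₁ − L₂ = 20·log₁₀(r₂/r₁), so r₂ = r₁·10^((L₁−L₂)/20).
r₂ = 2.5·10^((94.3−64.1)/20) = 2.5·10^(30.2/20) = 80.90 m.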